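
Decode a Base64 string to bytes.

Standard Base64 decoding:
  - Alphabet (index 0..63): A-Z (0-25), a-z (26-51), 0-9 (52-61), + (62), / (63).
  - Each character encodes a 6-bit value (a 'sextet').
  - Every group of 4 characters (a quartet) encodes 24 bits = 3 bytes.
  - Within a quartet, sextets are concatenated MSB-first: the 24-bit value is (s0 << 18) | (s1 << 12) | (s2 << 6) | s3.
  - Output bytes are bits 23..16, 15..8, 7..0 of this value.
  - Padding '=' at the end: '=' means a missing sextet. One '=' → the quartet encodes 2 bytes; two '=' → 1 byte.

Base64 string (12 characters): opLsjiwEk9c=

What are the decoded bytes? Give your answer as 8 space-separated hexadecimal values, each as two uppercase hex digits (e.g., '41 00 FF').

Answer: A2 92 EC 8E 2C 04 93 D7

Derivation:
After char 0 ('o'=40): chars_in_quartet=1 acc=0x28 bytes_emitted=0
After char 1 ('p'=41): chars_in_quartet=2 acc=0xA29 bytes_emitted=0
After char 2 ('L'=11): chars_in_quartet=3 acc=0x28A4B bytes_emitted=0
After char 3 ('s'=44): chars_in_quartet=4 acc=0xA292EC -> emit A2 92 EC, reset; bytes_emitted=3
After char 4 ('j'=35): chars_in_quartet=1 acc=0x23 bytes_emitted=3
After char 5 ('i'=34): chars_in_quartet=2 acc=0x8E2 bytes_emitted=3
After char 6 ('w'=48): chars_in_quartet=3 acc=0x238B0 bytes_emitted=3
After char 7 ('E'=4): chars_in_quartet=4 acc=0x8E2C04 -> emit 8E 2C 04, reset; bytes_emitted=6
After char 8 ('k'=36): chars_in_quartet=1 acc=0x24 bytes_emitted=6
After char 9 ('9'=61): chars_in_quartet=2 acc=0x93D bytes_emitted=6
After char 10 ('c'=28): chars_in_quartet=3 acc=0x24F5C bytes_emitted=6
Padding '=': partial quartet acc=0x24F5C -> emit 93 D7; bytes_emitted=8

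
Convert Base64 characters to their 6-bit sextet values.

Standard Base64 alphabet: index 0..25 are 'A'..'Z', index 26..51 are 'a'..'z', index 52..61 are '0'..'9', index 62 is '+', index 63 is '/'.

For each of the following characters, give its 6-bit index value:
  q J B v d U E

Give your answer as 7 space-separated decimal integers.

'q': a..z range, 26 + ord('q') − ord('a') = 42
'J': A..Z range, ord('J') − ord('A') = 9
'B': A..Z range, ord('B') − ord('A') = 1
'v': a..z range, 26 + ord('v') − ord('a') = 47
'd': a..z range, 26 + ord('d') − ord('a') = 29
'U': A..Z range, ord('U') − ord('A') = 20
'E': A..Z range, ord('E') − ord('A') = 4

Answer: 42 9 1 47 29 20 4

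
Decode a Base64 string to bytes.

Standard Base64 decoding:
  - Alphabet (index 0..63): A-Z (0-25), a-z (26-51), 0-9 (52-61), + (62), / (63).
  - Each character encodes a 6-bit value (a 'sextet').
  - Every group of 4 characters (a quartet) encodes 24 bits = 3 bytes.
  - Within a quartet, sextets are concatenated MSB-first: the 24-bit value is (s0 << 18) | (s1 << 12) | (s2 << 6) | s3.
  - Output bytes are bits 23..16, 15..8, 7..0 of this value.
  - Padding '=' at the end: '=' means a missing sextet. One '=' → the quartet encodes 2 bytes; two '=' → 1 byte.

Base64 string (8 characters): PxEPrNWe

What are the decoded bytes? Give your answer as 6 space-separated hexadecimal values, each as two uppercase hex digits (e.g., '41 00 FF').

Answer: 3F 11 0F AC D5 9E

Derivation:
After char 0 ('P'=15): chars_in_quartet=1 acc=0xF bytes_emitted=0
After char 1 ('x'=49): chars_in_quartet=2 acc=0x3F1 bytes_emitted=0
After char 2 ('E'=4): chars_in_quartet=3 acc=0xFC44 bytes_emitted=0
After char 3 ('P'=15): chars_in_quartet=4 acc=0x3F110F -> emit 3F 11 0F, reset; bytes_emitted=3
After char 4 ('r'=43): chars_in_quartet=1 acc=0x2B bytes_emitted=3
After char 5 ('N'=13): chars_in_quartet=2 acc=0xACD bytes_emitted=3
After char 6 ('W'=22): chars_in_quartet=3 acc=0x2B356 bytes_emitted=3
After char 7 ('e'=30): chars_in_quartet=4 acc=0xACD59E -> emit AC D5 9E, reset; bytes_emitted=6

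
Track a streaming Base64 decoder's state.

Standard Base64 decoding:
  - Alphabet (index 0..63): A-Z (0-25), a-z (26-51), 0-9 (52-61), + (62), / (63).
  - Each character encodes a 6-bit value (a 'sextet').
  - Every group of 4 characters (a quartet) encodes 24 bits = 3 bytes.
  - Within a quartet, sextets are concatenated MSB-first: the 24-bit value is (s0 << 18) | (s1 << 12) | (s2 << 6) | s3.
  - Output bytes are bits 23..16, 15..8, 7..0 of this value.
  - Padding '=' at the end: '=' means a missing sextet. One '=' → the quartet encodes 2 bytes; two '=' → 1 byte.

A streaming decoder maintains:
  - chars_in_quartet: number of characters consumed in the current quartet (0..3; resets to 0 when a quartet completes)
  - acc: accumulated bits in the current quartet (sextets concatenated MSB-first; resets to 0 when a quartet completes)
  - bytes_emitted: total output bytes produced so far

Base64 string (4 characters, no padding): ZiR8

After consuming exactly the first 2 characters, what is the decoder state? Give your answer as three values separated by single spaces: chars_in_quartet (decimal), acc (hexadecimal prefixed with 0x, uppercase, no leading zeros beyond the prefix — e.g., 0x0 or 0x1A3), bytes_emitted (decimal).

After char 0 ('Z'=25): chars_in_quartet=1 acc=0x19 bytes_emitted=0
After char 1 ('i'=34): chars_in_quartet=2 acc=0x662 bytes_emitted=0

Answer: 2 0x662 0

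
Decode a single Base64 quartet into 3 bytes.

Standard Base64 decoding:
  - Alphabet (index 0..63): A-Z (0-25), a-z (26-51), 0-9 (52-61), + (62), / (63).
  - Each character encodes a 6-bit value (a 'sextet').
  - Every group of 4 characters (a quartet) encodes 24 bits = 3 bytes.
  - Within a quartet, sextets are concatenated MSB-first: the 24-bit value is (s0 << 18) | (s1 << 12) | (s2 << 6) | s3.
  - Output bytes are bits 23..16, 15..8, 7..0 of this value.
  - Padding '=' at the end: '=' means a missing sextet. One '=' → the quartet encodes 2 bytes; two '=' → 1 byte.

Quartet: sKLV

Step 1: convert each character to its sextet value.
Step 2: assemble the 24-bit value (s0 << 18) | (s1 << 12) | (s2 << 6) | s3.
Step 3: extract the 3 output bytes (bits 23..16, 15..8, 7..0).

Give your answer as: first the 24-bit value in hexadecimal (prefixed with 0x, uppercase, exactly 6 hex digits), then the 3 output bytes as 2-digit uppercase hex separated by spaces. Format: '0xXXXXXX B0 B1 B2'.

Sextets: s=44, K=10, L=11, V=21
24-bit: (44<<18) | (10<<12) | (11<<6) | 21
      = 0xB00000 | 0x00A000 | 0x0002C0 | 0x000015
      = 0xB0A2D5
Bytes: (v>>16)&0xFF=B0, (v>>8)&0xFF=A2, v&0xFF=D5

Answer: 0xB0A2D5 B0 A2 D5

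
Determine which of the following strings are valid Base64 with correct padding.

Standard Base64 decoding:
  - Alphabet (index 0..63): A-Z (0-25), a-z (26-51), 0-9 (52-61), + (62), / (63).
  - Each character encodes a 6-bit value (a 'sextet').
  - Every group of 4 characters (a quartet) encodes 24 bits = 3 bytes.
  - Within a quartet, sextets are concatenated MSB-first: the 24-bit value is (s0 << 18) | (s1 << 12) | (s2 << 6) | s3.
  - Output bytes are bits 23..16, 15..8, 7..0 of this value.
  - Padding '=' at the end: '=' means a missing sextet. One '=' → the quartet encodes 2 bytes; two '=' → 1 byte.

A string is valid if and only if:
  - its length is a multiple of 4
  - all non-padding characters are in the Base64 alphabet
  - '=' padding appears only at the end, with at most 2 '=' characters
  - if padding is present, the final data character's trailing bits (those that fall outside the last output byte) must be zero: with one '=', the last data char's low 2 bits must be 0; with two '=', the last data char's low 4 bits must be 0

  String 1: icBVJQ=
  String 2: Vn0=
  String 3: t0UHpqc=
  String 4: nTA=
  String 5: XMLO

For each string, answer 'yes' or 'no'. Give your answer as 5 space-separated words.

String 1: 'icBVJQ=' → invalid (len=7 not mult of 4)
String 2: 'Vn0=' → valid
String 3: 't0UHpqc=' → valid
String 4: 'nTA=' → valid
String 5: 'XMLO' → valid

Answer: no yes yes yes yes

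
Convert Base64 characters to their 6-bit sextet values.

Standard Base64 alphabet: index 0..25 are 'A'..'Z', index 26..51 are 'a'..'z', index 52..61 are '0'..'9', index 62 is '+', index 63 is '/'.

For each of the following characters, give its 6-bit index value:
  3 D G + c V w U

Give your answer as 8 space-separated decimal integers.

'3': 0..9 range, 52 + ord('3') − ord('0') = 55
'D': A..Z range, ord('D') − ord('A') = 3
'G': A..Z range, ord('G') − ord('A') = 6
'+': index 62
'c': a..z range, 26 + ord('c') − ord('a') = 28
'V': A..Z range, ord('V') − ord('A') = 21
'w': a..z range, 26 + ord('w') − ord('a') = 48
'U': A..Z range, ord('U') − ord('A') = 20

Answer: 55 3 6 62 28 21 48 20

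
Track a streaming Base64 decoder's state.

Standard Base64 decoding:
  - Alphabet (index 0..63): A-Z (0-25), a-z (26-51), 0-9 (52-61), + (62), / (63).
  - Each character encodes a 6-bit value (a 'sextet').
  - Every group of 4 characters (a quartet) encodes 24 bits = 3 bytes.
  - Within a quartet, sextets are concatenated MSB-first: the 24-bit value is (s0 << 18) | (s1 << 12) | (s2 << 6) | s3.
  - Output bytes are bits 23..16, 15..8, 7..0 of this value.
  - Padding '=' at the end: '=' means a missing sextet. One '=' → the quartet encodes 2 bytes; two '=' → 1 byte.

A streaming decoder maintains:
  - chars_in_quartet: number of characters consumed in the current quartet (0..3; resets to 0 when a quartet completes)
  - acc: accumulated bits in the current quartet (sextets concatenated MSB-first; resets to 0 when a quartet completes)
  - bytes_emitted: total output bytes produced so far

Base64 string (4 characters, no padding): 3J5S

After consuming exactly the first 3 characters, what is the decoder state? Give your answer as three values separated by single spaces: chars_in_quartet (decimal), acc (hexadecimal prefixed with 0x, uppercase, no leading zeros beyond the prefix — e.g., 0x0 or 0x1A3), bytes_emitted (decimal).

Answer: 3 0x37279 0

Derivation:
After char 0 ('3'=55): chars_in_quartet=1 acc=0x37 bytes_emitted=0
After char 1 ('J'=9): chars_in_quartet=2 acc=0xDC9 bytes_emitted=0
After char 2 ('5'=57): chars_in_quartet=3 acc=0x37279 bytes_emitted=0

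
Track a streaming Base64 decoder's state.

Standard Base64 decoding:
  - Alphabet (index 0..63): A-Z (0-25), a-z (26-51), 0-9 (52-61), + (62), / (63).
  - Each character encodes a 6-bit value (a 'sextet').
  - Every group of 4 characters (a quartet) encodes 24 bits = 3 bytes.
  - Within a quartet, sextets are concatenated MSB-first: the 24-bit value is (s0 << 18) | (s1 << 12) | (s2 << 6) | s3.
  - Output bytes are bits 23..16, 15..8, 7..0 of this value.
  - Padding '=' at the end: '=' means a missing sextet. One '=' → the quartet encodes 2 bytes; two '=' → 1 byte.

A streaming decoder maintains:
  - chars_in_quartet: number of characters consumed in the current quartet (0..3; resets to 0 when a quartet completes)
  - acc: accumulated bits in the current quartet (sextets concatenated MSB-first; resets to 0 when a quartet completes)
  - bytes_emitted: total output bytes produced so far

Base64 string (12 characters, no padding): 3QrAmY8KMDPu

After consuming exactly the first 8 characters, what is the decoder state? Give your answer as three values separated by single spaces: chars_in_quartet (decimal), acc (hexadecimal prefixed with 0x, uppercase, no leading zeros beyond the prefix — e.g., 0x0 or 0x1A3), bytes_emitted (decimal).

After char 0 ('3'=55): chars_in_quartet=1 acc=0x37 bytes_emitted=0
After char 1 ('Q'=16): chars_in_quartet=2 acc=0xDD0 bytes_emitted=0
After char 2 ('r'=43): chars_in_quartet=3 acc=0x3742B bytes_emitted=0
After char 3 ('A'=0): chars_in_quartet=4 acc=0xDD0AC0 -> emit DD 0A C0, reset; bytes_emitted=3
After char 4 ('m'=38): chars_in_quartet=1 acc=0x26 bytes_emitted=3
After char 5 ('Y'=24): chars_in_quartet=2 acc=0x998 bytes_emitted=3
After char 6 ('8'=60): chars_in_quartet=3 acc=0x2663C bytes_emitted=3
After char 7 ('K'=10): chars_in_quartet=4 acc=0x998F0A -> emit 99 8F 0A, reset; bytes_emitted=6

Answer: 0 0x0 6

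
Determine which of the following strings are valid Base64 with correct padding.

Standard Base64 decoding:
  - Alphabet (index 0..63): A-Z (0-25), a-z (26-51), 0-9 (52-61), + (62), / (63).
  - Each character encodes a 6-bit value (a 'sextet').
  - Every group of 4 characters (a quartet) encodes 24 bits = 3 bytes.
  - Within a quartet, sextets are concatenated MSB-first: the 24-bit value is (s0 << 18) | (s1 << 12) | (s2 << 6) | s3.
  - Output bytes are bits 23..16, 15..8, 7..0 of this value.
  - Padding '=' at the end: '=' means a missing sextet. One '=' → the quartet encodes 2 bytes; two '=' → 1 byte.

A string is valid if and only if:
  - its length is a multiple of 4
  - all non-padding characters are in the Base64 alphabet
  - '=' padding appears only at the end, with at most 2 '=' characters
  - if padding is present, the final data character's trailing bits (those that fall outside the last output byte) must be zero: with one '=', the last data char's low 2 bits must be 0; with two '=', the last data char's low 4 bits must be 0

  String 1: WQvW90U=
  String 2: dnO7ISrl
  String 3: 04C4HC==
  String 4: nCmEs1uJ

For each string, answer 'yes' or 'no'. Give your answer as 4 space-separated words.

String 1: 'WQvW90U=' → valid
String 2: 'dnO7ISrl' → valid
String 3: '04C4HC==' → invalid (bad trailing bits)
String 4: 'nCmEs1uJ' → valid

Answer: yes yes no yes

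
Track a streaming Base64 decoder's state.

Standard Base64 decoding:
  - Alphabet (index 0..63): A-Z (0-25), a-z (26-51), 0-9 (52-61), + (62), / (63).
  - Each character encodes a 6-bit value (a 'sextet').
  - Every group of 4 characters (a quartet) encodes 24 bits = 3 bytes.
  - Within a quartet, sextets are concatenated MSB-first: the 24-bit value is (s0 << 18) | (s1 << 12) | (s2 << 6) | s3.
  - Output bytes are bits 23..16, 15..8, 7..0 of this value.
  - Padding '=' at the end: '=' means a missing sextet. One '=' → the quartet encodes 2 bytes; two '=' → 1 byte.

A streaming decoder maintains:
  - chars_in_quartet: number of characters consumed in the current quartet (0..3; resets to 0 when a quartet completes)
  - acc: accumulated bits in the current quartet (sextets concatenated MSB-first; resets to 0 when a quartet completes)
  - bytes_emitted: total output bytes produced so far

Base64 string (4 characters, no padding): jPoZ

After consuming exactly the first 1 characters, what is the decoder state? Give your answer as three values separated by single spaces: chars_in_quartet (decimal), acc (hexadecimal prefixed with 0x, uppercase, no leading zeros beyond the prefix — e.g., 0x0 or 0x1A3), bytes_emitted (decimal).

After char 0 ('j'=35): chars_in_quartet=1 acc=0x23 bytes_emitted=0

Answer: 1 0x23 0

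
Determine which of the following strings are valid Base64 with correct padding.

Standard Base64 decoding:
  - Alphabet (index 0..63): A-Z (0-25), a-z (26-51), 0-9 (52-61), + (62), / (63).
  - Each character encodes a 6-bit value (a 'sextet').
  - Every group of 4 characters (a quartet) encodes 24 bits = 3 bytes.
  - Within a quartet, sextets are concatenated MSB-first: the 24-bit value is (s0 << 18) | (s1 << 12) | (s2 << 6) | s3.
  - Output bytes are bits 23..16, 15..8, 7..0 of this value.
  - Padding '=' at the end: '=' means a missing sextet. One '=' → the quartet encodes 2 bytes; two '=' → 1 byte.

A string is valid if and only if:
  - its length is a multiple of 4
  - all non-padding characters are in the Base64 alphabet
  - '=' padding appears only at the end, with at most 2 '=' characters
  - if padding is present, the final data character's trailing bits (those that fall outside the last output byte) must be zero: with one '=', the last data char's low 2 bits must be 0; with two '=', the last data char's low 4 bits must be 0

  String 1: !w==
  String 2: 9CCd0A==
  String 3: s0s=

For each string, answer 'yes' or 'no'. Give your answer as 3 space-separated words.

Answer: no yes yes

Derivation:
String 1: '!w==' → invalid (bad char(s): ['!'])
String 2: '9CCd0A==' → valid
String 3: 's0s=' → valid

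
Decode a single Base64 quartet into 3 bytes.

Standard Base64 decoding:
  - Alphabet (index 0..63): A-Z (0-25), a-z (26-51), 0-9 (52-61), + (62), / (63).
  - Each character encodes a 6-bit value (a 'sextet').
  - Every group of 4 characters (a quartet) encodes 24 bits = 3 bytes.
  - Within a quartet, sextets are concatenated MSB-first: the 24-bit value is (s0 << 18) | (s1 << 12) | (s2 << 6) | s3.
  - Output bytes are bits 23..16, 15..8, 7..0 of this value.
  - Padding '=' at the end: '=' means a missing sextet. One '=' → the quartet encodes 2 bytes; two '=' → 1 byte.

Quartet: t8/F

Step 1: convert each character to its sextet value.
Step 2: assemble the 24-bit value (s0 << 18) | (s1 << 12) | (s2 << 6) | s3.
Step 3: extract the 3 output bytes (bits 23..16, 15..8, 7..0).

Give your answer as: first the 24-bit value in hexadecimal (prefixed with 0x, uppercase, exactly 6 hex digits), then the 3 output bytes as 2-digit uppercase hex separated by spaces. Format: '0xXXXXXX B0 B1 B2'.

Answer: 0xB7CFC5 B7 CF C5

Derivation:
Sextets: t=45, 8=60, /=63, F=5
24-bit: (45<<18) | (60<<12) | (63<<6) | 5
      = 0xB40000 | 0x03C000 | 0x000FC0 | 0x000005
      = 0xB7CFC5
Bytes: (v>>16)&0xFF=B7, (v>>8)&0xFF=CF, v&0xFF=C5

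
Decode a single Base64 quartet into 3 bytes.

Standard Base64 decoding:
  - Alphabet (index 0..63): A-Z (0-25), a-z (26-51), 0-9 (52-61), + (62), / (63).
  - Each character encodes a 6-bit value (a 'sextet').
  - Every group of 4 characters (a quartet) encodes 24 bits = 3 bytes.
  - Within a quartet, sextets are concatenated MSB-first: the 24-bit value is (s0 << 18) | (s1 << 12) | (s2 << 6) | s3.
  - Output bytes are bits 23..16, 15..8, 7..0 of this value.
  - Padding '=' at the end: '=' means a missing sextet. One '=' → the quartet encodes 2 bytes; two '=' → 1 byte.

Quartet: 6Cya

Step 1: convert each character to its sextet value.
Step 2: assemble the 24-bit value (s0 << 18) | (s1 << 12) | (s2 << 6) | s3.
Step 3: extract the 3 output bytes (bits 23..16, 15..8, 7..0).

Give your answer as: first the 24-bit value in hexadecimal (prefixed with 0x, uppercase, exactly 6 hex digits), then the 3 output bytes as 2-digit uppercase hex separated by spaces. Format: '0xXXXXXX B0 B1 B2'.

Sextets: 6=58, C=2, y=50, a=26
24-bit: (58<<18) | (2<<12) | (50<<6) | 26
      = 0xE80000 | 0x002000 | 0x000C80 | 0x00001A
      = 0xE82C9A
Bytes: (v>>16)&0xFF=E8, (v>>8)&0xFF=2C, v&0xFF=9A

Answer: 0xE82C9A E8 2C 9A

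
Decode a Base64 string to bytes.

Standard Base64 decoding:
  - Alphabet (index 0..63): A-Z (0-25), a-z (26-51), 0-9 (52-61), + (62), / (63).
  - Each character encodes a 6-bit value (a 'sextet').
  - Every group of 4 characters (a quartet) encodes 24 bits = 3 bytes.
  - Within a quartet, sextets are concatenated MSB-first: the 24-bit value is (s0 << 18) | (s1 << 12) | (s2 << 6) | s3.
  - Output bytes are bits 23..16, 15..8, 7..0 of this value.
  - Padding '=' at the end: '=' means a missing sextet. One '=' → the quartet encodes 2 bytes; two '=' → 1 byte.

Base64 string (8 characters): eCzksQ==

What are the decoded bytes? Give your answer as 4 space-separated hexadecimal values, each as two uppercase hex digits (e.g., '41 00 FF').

After char 0 ('e'=30): chars_in_quartet=1 acc=0x1E bytes_emitted=0
After char 1 ('C'=2): chars_in_quartet=2 acc=0x782 bytes_emitted=0
After char 2 ('z'=51): chars_in_quartet=3 acc=0x1E0B3 bytes_emitted=0
After char 3 ('k'=36): chars_in_quartet=4 acc=0x782CE4 -> emit 78 2C E4, reset; bytes_emitted=3
After char 4 ('s'=44): chars_in_quartet=1 acc=0x2C bytes_emitted=3
After char 5 ('Q'=16): chars_in_quartet=2 acc=0xB10 bytes_emitted=3
Padding '==': partial quartet acc=0xB10 -> emit B1; bytes_emitted=4

Answer: 78 2C E4 B1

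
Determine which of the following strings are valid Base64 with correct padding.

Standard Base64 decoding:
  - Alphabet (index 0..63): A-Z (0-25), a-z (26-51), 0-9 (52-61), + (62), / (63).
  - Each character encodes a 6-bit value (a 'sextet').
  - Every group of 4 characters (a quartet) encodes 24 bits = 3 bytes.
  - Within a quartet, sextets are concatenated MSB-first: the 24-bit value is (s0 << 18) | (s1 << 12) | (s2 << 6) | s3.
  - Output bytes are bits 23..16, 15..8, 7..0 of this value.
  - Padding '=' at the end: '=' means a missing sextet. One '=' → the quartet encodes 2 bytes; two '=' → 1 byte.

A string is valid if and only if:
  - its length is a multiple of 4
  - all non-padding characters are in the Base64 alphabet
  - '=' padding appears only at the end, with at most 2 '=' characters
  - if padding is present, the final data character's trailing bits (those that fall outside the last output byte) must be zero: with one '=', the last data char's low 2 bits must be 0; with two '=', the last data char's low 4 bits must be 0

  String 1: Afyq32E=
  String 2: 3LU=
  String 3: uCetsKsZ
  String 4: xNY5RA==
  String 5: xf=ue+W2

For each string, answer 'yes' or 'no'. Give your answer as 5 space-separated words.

Answer: yes yes yes yes no

Derivation:
String 1: 'Afyq32E=' → valid
String 2: '3LU=' → valid
String 3: 'uCetsKsZ' → valid
String 4: 'xNY5RA==' → valid
String 5: 'xf=ue+W2' → invalid (bad char(s): ['=']; '=' in middle)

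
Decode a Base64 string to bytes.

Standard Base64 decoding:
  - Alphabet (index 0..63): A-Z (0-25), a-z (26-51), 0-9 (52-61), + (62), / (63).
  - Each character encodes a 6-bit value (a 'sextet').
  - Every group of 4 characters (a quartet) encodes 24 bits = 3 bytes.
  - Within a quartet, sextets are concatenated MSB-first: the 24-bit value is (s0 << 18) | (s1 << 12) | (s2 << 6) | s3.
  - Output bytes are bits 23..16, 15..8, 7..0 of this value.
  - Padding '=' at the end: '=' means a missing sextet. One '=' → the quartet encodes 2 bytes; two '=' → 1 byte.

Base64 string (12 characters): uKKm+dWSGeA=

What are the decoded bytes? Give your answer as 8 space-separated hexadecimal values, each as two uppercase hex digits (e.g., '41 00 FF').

After char 0 ('u'=46): chars_in_quartet=1 acc=0x2E bytes_emitted=0
After char 1 ('K'=10): chars_in_quartet=2 acc=0xB8A bytes_emitted=0
After char 2 ('K'=10): chars_in_quartet=3 acc=0x2E28A bytes_emitted=0
After char 3 ('m'=38): chars_in_quartet=4 acc=0xB8A2A6 -> emit B8 A2 A6, reset; bytes_emitted=3
After char 4 ('+'=62): chars_in_quartet=1 acc=0x3E bytes_emitted=3
After char 5 ('d'=29): chars_in_quartet=2 acc=0xF9D bytes_emitted=3
After char 6 ('W'=22): chars_in_quartet=3 acc=0x3E756 bytes_emitted=3
After char 7 ('S'=18): chars_in_quartet=4 acc=0xF9D592 -> emit F9 D5 92, reset; bytes_emitted=6
After char 8 ('G'=6): chars_in_quartet=1 acc=0x6 bytes_emitted=6
After char 9 ('e'=30): chars_in_quartet=2 acc=0x19E bytes_emitted=6
After char 10 ('A'=0): chars_in_quartet=3 acc=0x6780 bytes_emitted=6
Padding '=': partial quartet acc=0x6780 -> emit 19 E0; bytes_emitted=8

Answer: B8 A2 A6 F9 D5 92 19 E0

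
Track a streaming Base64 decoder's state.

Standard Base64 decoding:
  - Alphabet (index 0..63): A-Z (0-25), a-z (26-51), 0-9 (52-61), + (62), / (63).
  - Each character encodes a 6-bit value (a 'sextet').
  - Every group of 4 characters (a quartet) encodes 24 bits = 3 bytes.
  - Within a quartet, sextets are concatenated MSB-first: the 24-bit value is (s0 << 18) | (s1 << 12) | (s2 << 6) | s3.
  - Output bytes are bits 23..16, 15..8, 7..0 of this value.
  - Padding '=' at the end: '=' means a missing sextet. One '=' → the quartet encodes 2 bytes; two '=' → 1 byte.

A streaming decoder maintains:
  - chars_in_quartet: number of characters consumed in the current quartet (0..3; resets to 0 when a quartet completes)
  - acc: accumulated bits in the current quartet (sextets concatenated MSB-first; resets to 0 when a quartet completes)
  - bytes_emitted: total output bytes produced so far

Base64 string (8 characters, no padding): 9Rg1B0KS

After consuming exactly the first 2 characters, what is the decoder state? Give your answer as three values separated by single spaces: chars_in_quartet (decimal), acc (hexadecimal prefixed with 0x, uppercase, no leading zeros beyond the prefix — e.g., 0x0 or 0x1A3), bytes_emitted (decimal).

Answer: 2 0xF51 0

Derivation:
After char 0 ('9'=61): chars_in_quartet=1 acc=0x3D bytes_emitted=0
After char 1 ('R'=17): chars_in_quartet=2 acc=0xF51 bytes_emitted=0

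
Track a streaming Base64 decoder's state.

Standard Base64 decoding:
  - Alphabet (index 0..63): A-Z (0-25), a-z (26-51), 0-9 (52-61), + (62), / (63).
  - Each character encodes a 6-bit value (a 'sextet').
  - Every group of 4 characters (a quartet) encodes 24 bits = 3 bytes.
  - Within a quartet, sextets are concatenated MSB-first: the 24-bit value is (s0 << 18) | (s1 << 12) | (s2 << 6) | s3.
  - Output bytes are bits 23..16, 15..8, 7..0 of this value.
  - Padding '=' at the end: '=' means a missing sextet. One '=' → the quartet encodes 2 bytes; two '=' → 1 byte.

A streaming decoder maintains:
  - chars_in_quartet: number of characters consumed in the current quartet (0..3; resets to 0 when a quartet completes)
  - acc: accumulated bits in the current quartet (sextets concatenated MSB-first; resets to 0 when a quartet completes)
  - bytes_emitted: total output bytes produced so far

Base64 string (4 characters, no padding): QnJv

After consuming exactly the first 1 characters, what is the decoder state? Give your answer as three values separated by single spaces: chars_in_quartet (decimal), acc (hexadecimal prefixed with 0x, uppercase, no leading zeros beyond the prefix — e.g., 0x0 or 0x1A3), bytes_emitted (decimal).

After char 0 ('Q'=16): chars_in_quartet=1 acc=0x10 bytes_emitted=0

Answer: 1 0x10 0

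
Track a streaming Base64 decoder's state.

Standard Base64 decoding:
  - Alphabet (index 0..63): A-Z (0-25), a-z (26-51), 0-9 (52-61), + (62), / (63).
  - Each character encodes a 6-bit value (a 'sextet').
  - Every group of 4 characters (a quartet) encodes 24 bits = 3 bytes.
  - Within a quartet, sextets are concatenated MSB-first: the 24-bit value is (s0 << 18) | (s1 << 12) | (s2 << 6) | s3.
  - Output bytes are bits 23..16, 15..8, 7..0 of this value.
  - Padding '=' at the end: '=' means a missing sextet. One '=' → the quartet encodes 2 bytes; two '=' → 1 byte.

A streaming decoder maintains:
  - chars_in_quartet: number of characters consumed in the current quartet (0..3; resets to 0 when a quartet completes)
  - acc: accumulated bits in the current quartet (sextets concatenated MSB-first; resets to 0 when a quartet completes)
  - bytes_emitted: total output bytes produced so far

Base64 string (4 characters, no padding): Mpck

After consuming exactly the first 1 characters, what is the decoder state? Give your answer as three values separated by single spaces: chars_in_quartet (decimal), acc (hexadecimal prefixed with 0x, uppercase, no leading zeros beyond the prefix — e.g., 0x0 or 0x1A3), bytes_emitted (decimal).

After char 0 ('M'=12): chars_in_quartet=1 acc=0xC bytes_emitted=0

Answer: 1 0xC 0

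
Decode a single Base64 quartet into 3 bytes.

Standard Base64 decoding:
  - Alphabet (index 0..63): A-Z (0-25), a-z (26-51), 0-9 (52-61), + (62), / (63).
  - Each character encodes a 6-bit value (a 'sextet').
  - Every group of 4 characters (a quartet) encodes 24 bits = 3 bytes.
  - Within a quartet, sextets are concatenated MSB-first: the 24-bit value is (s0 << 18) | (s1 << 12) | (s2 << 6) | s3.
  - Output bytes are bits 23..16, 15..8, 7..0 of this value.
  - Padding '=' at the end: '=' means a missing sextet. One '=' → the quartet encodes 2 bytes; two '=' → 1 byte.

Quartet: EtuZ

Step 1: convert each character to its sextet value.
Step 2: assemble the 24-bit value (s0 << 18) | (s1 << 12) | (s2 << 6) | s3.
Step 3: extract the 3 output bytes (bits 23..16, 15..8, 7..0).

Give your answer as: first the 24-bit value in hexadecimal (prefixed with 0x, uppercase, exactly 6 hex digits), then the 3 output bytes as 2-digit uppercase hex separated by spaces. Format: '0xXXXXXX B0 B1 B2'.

Answer: 0x12DB99 12 DB 99

Derivation:
Sextets: E=4, t=45, u=46, Z=25
24-bit: (4<<18) | (45<<12) | (46<<6) | 25
      = 0x100000 | 0x02D000 | 0x000B80 | 0x000019
      = 0x12DB99
Bytes: (v>>16)&0xFF=12, (v>>8)&0xFF=DB, v&0xFF=99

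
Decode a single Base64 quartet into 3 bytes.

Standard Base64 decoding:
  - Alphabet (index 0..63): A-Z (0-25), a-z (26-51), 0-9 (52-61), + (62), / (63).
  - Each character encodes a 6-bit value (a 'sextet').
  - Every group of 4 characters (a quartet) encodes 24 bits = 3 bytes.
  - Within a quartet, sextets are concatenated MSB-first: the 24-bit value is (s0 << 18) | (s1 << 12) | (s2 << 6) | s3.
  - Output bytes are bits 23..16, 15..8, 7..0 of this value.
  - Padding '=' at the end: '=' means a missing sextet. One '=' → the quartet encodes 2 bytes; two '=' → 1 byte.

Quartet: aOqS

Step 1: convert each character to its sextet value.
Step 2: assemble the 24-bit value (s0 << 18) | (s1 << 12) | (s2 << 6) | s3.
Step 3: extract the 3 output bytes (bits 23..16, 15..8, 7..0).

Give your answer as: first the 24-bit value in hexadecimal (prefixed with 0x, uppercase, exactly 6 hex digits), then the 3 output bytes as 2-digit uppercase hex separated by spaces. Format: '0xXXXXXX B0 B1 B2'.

Answer: 0x68EA92 68 EA 92

Derivation:
Sextets: a=26, O=14, q=42, S=18
24-bit: (26<<18) | (14<<12) | (42<<6) | 18
      = 0x680000 | 0x00E000 | 0x000A80 | 0x000012
      = 0x68EA92
Bytes: (v>>16)&0xFF=68, (v>>8)&0xFF=EA, v&0xFF=92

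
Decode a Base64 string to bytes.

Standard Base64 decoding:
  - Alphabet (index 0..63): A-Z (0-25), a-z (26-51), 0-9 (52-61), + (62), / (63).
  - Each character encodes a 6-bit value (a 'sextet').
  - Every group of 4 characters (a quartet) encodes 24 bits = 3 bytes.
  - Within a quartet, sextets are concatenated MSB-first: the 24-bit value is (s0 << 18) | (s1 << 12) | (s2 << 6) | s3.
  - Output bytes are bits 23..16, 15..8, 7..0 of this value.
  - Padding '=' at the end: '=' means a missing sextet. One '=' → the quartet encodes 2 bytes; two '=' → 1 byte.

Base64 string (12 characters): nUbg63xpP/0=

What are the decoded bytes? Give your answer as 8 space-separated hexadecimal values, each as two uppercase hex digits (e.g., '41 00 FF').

Answer: 9D 46 E0 EB 7C 69 3F FD

Derivation:
After char 0 ('n'=39): chars_in_quartet=1 acc=0x27 bytes_emitted=0
After char 1 ('U'=20): chars_in_quartet=2 acc=0x9D4 bytes_emitted=0
After char 2 ('b'=27): chars_in_quartet=3 acc=0x2751B bytes_emitted=0
After char 3 ('g'=32): chars_in_quartet=4 acc=0x9D46E0 -> emit 9D 46 E0, reset; bytes_emitted=3
After char 4 ('6'=58): chars_in_quartet=1 acc=0x3A bytes_emitted=3
After char 5 ('3'=55): chars_in_quartet=2 acc=0xEB7 bytes_emitted=3
After char 6 ('x'=49): chars_in_quartet=3 acc=0x3ADF1 bytes_emitted=3
After char 7 ('p'=41): chars_in_quartet=4 acc=0xEB7C69 -> emit EB 7C 69, reset; bytes_emitted=6
After char 8 ('P'=15): chars_in_quartet=1 acc=0xF bytes_emitted=6
After char 9 ('/'=63): chars_in_quartet=2 acc=0x3FF bytes_emitted=6
After char 10 ('0'=52): chars_in_quartet=3 acc=0xFFF4 bytes_emitted=6
Padding '=': partial quartet acc=0xFFF4 -> emit 3F FD; bytes_emitted=8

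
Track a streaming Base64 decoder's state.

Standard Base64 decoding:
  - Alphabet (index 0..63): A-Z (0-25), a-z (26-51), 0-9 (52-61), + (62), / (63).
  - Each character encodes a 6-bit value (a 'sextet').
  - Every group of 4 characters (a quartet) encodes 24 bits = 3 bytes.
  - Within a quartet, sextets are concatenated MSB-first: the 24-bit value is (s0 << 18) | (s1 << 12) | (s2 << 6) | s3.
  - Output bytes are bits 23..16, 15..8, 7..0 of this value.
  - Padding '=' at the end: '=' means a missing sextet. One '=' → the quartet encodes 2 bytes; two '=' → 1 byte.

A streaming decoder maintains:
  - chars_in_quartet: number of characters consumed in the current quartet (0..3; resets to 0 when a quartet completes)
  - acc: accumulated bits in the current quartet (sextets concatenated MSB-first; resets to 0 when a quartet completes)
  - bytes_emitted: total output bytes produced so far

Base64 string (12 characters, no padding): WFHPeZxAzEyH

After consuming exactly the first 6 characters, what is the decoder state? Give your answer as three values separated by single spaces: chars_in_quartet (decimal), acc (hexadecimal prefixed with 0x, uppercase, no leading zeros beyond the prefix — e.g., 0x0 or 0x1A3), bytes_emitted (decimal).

Answer: 2 0x799 3

Derivation:
After char 0 ('W'=22): chars_in_quartet=1 acc=0x16 bytes_emitted=0
After char 1 ('F'=5): chars_in_quartet=2 acc=0x585 bytes_emitted=0
After char 2 ('H'=7): chars_in_quartet=3 acc=0x16147 bytes_emitted=0
After char 3 ('P'=15): chars_in_quartet=4 acc=0x5851CF -> emit 58 51 CF, reset; bytes_emitted=3
After char 4 ('e'=30): chars_in_quartet=1 acc=0x1E bytes_emitted=3
After char 5 ('Z'=25): chars_in_quartet=2 acc=0x799 bytes_emitted=3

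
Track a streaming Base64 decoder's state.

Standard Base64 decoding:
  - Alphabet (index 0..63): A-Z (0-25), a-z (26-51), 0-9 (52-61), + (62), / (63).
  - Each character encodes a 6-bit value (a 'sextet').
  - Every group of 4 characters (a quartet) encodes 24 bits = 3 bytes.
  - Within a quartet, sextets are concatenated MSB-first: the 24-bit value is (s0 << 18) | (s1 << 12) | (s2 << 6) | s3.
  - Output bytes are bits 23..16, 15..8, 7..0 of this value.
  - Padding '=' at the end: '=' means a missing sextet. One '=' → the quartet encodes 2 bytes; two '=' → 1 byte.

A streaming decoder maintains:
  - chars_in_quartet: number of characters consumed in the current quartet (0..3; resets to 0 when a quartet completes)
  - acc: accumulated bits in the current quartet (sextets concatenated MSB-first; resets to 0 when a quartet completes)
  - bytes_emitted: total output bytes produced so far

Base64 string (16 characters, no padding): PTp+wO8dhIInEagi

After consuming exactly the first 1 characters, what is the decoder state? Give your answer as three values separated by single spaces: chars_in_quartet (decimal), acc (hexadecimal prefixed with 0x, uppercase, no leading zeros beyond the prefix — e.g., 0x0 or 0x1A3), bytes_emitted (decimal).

After char 0 ('P'=15): chars_in_quartet=1 acc=0xF bytes_emitted=0

Answer: 1 0xF 0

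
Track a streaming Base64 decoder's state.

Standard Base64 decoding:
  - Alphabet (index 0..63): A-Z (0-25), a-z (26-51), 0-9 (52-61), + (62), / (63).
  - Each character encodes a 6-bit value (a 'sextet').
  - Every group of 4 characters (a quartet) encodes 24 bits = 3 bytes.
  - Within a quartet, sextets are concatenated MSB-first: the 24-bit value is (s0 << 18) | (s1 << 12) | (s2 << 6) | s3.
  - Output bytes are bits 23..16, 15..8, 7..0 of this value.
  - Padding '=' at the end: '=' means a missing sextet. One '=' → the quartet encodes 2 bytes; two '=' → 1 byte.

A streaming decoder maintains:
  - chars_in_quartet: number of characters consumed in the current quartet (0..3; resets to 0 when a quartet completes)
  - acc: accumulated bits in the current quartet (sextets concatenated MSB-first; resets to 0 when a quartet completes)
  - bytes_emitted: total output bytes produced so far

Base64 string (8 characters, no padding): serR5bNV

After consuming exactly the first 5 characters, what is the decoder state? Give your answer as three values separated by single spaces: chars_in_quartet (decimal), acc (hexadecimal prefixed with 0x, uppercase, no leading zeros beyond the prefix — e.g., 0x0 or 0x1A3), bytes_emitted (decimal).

After char 0 ('s'=44): chars_in_quartet=1 acc=0x2C bytes_emitted=0
After char 1 ('e'=30): chars_in_quartet=2 acc=0xB1E bytes_emitted=0
After char 2 ('r'=43): chars_in_quartet=3 acc=0x2C7AB bytes_emitted=0
After char 3 ('R'=17): chars_in_quartet=4 acc=0xB1EAD1 -> emit B1 EA D1, reset; bytes_emitted=3
After char 4 ('5'=57): chars_in_quartet=1 acc=0x39 bytes_emitted=3

Answer: 1 0x39 3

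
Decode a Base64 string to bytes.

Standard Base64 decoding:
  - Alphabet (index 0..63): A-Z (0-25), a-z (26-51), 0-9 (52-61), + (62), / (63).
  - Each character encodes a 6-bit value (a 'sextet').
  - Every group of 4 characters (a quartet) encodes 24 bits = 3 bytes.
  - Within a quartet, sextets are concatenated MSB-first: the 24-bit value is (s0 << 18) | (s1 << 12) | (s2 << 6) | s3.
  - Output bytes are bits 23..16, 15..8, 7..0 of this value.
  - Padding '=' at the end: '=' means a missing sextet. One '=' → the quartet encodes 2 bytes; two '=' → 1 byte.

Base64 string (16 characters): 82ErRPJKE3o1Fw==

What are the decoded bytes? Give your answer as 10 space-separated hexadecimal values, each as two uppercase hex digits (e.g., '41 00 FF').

Answer: F3 61 2B 44 F2 4A 13 7A 35 17

Derivation:
After char 0 ('8'=60): chars_in_quartet=1 acc=0x3C bytes_emitted=0
After char 1 ('2'=54): chars_in_quartet=2 acc=0xF36 bytes_emitted=0
After char 2 ('E'=4): chars_in_quartet=3 acc=0x3CD84 bytes_emitted=0
After char 3 ('r'=43): chars_in_quartet=4 acc=0xF3612B -> emit F3 61 2B, reset; bytes_emitted=3
After char 4 ('R'=17): chars_in_quartet=1 acc=0x11 bytes_emitted=3
After char 5 ('P'=15): chars_in_quartet=2 acc=0x44F bytes_emitted=3
After char 6 ('J'=9): chars_in_quartet=3 acc=0x113C9 bytes_emitted=3
After char 7 ('K'=10): chars_in_quartet=4 acc=0x44F24A -> emit 44 F2 4A, reset; bytes_emitted=6
After char 8 ('E'=4): chars_in_quartet=1 acc=0x4 bytes_emitted=6
After char 9 ('3'=55): chars_in_quartet=2 acc=0x137 bytes_emitted=6
After char 10 ('o'=40): chars_in_quartet=3 acc=0x4DE8 bytes_emitted=6
After char 11 ('1'=53): chars_in_quartet=4 acc=0x137A35 -> emit 13 7A 35, reset; bytes_emitted=9
After char 12 ('F'=5): chars_in_quartet=1 acc=0x5 bytes_emitted=9
After char 13 ('w'=48): chars_in_quartet=2 acc=0x170 bytes_emitted=9
Padding '==': partial quartet acc=0x170 -> emit 17; bytes_emitted=10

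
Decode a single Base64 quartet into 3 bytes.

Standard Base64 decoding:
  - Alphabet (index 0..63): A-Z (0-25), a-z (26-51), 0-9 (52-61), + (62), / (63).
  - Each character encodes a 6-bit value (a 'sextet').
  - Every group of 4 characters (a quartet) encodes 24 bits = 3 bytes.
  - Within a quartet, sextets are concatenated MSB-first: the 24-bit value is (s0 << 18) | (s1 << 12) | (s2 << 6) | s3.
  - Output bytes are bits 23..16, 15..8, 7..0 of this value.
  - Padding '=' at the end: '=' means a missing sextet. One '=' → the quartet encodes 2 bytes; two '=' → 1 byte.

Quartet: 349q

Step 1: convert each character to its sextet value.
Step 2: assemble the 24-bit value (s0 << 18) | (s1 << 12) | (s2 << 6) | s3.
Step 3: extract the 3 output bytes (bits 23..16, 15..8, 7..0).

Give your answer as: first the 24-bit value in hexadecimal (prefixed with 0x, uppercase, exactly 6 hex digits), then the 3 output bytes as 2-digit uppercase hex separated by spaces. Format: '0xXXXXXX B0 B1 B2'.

Answer: 0xDF8F6A DF 8F 6A

Derivation:
Sextets: 3=55, 4=56, 9=61, q=42
24-bit: (55<<18) | (56<<12) | (61<<6) | 42
      = 0xDC0000 | 0x038000 | 0x000F40 | 0x00002A
      = 0xDF8F6A
Bytes: (v>>16)&0xFF=DF, (v>>8)&0xFF=8F, v&0xFF=6A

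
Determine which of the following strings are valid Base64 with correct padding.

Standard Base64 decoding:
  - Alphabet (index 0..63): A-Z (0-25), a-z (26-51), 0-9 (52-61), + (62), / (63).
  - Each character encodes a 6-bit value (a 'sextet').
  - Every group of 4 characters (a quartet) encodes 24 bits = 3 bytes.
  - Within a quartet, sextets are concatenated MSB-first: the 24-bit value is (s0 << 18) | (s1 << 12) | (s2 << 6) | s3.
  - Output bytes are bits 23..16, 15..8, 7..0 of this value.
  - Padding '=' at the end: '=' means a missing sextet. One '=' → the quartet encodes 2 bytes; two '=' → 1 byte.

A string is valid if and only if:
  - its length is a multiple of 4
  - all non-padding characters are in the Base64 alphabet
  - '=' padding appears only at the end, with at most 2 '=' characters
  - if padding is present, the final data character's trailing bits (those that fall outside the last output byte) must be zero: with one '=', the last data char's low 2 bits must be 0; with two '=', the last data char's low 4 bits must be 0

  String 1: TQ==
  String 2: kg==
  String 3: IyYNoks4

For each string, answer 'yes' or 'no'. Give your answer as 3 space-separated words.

Answer: yes yes yes

Derivation:
String 1: 'TQ==' → valid
String 2: 'kg==' → valid
String 3: 'IyYNoks4' → valid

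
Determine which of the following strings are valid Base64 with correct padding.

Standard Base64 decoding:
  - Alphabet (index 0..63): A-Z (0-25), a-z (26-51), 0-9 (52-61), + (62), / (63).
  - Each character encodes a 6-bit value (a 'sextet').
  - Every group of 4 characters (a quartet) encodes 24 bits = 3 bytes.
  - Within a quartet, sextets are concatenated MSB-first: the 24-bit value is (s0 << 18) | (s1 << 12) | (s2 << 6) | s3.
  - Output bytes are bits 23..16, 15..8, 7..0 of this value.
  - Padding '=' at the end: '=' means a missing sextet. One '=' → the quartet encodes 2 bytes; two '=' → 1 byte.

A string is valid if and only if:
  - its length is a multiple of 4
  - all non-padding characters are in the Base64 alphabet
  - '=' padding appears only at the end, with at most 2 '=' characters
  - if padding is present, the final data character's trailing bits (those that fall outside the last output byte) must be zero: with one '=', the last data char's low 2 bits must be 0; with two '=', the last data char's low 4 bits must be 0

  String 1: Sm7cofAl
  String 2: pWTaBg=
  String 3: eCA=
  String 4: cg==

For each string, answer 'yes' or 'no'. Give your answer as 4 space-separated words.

Answer: yes no yes yes

Derivation:
String 1: 'Sm7cofAl' → valid
String 2: 'pWTaBg=' → invalid (len=7 not mult of 4)
String 3: 'eCA=' → valid
String 4: 'cg==' → valid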